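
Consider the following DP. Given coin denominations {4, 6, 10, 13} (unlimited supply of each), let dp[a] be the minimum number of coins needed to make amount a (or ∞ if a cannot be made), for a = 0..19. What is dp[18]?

 a  0  1  2  3  4  5  6  7  8  9 10 11 12 13 14 15 16 17 18 19
dp  0  -  -  -  1  -  1  -  2  -  1  -  2  1  2  -  2  2  3  2
(- denotes ∞ / unreachable)

3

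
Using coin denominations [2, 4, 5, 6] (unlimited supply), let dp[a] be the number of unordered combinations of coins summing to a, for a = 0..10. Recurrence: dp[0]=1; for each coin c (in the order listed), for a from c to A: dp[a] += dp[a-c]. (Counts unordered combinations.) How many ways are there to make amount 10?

6

after  coin     0     1     2     3     4     5     6     7     8     9    10
          2     1     0     1     0     1     0     1     0     1     0     1
          4     1     0     1     0     2     0     2     0     3     0     3
          5     1     0     1     0     2     1     2     1     3     2     4
          6     1     0     1     0     2     1     3     1     4     2     6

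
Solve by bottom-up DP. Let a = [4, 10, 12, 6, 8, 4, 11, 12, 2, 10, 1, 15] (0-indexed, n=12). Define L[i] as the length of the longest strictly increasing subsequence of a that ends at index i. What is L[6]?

4

   i    0    1    2    3    4    5    6    7    8    9   10   11
a[i]    4   10   12    6    8    4   11   12    2   10    1   15
L[i]    1    2    3    2    3    1    4    5    1    4    1    6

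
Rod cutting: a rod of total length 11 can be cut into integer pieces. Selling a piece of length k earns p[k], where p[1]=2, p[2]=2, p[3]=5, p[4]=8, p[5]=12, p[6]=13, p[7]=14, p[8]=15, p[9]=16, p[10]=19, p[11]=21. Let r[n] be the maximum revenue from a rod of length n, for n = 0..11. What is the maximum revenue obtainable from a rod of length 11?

   n    0    1    2    3    4    5    6    7    8    9   10   11
r[n]    0    2    4    6    8   12   14   16   18   20   24   26

26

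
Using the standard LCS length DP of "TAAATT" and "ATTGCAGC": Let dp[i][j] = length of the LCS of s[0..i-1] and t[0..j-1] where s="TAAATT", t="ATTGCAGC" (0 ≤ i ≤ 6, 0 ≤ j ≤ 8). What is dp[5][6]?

2

   ''  A  T  T  G  C  A  G  C
''  0  0  0  0  0  0  0  0  0
 T  0  0  1  1  1  1  1  1  1
 A  0  1  1  1  1  1  2  2  2
 A  0  1  1  1  1  1  2  2  2
 A  0  1  1  1  1  1  2  2  2
 T  0  1  2  2  2  2  2  2  2
 T  0  1  2  3  3  3  3  3  3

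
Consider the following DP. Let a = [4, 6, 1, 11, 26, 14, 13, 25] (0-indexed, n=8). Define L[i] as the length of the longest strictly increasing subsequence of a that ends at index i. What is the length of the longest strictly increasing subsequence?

   i    0    1    2    3    4    5    6    7
a[i]    4    6    1   11   26   14   13   25
L[i]    1    2    1    3    4    4    4    5

5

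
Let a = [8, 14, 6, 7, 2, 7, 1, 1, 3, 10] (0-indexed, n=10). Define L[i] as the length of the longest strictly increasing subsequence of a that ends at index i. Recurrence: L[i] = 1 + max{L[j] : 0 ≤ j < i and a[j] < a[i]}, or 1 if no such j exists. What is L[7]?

1

   i    0    1    2    3    4    5    6    7    8    9
a[i]    8   14    6    7    2    7    1    1    3   10
L[i]    1    2    1    2    1    2    1    1    2    3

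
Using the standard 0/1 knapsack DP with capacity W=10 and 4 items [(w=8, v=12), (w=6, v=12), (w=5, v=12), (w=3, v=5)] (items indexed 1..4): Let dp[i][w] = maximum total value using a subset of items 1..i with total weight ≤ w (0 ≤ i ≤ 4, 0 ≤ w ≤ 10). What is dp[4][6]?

12

i\w   0   1   2   3   4   5   6   7   8   9  10
  0   0   0   0   0   0   0   0   0   0   0   0
  1   0   0   0   0   0   0   0   0  12  12  12
  2   0   0   0   0   0   0  12  12  12  12  12
  3   0   0   0   0   0  12  12  12  12  12  12
  4   0   0   0   5   5  12  12  12  17  17  17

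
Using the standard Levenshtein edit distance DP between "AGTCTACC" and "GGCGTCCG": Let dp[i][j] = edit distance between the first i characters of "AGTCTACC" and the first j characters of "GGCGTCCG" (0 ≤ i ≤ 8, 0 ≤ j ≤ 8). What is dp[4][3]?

2

   ''  G  G  C  G  T  C  C  G
''  0  1  2  3  4  5  6  7  8
 A  1  1  2  3  4  5  6  7  8
 G  2  1  1  2  3  4  5  6  7
 T  3  2  2  2  3  3  4  5  6
 C  4  3  3  2  3  4  3  4  5
 T  5  4  4  3  3  3  4  4  5
 A  6  5  5  4  4  4  4  5  5
 C  7  6  6  5  5  5  4  4  5
 C  8  7  7  6  6  6  5  4  5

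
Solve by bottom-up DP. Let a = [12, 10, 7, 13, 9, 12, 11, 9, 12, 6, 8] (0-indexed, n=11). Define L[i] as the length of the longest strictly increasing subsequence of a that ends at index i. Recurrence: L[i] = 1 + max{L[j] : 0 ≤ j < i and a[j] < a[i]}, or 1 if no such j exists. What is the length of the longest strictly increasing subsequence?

   i    0    1    2    3    4    5    6    7    8    9   10
a[i]   12   10    7   13    9   12   11    9   12    6    8
L[i]    1    1    1    2    2    3    3    2    4    1    2

4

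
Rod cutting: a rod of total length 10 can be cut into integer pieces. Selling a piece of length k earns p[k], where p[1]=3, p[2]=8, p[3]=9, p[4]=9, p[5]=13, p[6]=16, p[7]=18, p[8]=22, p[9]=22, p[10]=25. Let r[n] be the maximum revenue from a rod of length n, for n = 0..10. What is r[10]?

   n    0    1    2    3    4    5    6    7    8    9   10
r[n]    0    3    8   11   16   19   24   27   32   35   40

40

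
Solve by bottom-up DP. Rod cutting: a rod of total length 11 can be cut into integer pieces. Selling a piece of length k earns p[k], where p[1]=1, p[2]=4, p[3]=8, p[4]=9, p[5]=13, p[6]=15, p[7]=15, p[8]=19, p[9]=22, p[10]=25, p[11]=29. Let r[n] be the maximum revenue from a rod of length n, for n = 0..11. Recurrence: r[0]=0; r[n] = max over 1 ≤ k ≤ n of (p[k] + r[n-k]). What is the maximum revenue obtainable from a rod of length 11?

   n    0    1    2    3    4    5    6    7    8    9   10   11
r[n]    0    1    4    8    9   13   16   17   21   24   26   29

29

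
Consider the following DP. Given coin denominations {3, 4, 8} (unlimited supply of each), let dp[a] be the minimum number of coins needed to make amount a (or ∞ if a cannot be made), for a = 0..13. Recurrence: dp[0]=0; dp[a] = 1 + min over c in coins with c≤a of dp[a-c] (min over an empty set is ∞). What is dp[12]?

2

 a  0  1  2  3  4  5  6  7  8  9 10 11 12 13
dp  0  -  -  1  1  -  2  2  1  3  3  2  2  4
(- denotes ∞ / unreachable)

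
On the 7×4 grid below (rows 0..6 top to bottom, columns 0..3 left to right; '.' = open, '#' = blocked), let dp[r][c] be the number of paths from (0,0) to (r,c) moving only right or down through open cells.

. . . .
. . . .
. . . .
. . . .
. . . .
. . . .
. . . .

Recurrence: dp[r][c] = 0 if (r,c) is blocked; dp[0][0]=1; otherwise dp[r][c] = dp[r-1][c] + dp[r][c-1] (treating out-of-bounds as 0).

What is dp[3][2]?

r\c   0   1   2   3
  0   1   1   1   1
  1   1   2   3   4
  2   1   3   6  10
  3   1   4  10  20
  4   1   5  15  35
  5   1   6  21  56
  6   1   7  28  84

10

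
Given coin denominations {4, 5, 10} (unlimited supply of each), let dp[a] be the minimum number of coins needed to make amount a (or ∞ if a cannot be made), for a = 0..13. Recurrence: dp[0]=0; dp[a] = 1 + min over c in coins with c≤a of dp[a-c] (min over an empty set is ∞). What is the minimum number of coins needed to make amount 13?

 a  0  1  2  3  4  5  6  7  8  9 10 11 12 13
dp  0  -  -  -  1  1  -  -  2  2  1  -  3  3
(- denotes ∞ / unreachable)

3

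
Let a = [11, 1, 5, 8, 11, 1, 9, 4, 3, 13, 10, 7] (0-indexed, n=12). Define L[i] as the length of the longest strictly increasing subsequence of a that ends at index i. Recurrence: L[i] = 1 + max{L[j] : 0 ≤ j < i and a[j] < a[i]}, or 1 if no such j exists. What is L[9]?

5

   i    0    1    2    3    4    5    6    7    8    9   10   11
a[i]   11    1    5    8   11    1    9    4    3   13   10    7
L[i]    1    1    2    3    4    1    4    2    2    5    5    3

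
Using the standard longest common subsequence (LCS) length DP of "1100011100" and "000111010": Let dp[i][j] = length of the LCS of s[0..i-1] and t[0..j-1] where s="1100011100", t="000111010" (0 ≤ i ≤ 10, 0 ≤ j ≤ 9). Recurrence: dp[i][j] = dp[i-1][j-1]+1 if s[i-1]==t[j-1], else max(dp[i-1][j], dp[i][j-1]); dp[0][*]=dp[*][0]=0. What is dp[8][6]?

6

   ''  0  0  0  1  1  1  0  1  0
''  0  0  0  0  0  0  0  0  0  0
 1  0  0  0  0  1  1  1  1  1  1
 1  0  0  0  0  1  2  2  2  2  2
 0  0  1  1  1  1  2  2  3  3  3
 0  0  1  2  2  2  2  2  3  3  4
 0  0  1  2  3  3  3  3  3  3  4
 1  0  1  2  3  4  4  4  4  4  4
 1  0  1  2  3  4  5  5  5  5  5
 1  0  1  2  3  4  5  6  6  6  6
 0  0  1  2  3  4  5  6  7  7  7
 0  0  1  2  3  4  5  6  7  7  8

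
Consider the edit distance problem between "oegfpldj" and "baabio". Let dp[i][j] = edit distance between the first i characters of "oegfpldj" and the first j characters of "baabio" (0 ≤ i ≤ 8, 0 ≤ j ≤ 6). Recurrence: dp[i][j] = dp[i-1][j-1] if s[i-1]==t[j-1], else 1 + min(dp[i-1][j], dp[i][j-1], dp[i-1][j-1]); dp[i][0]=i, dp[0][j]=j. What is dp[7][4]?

7

   ''  b  a  a  b  i  o
''  0  1  2  3  4  5  6
 o  1  1  2  3  4  5  5
 e  2  2  2  3  4  5  6
 g  3  3  3  3  4  5  6
 f  4  4  4  4  4  5  6
 p  5  5  5  5  5  5  6
 l  6  6  6  6  6  6  6
 d  7  7  7  7  7  7  7
 j  8  8  8  8  8  8  8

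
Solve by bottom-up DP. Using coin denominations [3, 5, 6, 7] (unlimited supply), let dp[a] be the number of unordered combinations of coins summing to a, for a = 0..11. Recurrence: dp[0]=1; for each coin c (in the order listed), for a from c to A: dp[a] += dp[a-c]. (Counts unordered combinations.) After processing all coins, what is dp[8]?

after  coin     0     1     2     3     4     5     6     7     8     9    10    11
          3     1     0     0     1     0     0     1     0     0     1     0     0
          5     1     0     0     1     0     1     1     0     1     1     1     1
          6     1     0     0     1     0     1     2     0     1     2     1     2
          7     1     0     0     1     0     1     2     1     1     2     2     2

1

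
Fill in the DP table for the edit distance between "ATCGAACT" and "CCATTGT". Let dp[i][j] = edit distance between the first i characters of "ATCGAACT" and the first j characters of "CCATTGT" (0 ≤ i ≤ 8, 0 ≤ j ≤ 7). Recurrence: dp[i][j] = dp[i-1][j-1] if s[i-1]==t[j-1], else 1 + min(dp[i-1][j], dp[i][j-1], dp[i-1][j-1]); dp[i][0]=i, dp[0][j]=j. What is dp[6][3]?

4

   ''  C  C  A  T  T  G  T
''  0  1  2  3  4  5  6  7
 A  1  1  2  2  3  4  5  6
 T  2  2  2  3  2  3  4  5
 C  3  2  2  3  3  3  4  5
 G  4  3  3  3  4  4  3  4
 A  5  4  4  3  4  5  4  4
 A  6  5  5  4  4  5  5  5
 C  7  6  5  5  5  5  6  6
 T  8  7  6  6  5  5  6  6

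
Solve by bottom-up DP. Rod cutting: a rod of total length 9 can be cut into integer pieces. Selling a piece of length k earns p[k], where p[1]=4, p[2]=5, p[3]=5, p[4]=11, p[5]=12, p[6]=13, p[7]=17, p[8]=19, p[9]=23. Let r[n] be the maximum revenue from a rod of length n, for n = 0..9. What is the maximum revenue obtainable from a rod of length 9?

36

   n    0    1    2    3    4    5    6    7    8    9
r[n]    0    4    8   12   16   20   24   28   32   36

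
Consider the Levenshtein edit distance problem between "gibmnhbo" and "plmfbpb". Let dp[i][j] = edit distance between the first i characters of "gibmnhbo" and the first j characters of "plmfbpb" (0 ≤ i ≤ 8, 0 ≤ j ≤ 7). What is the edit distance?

   ''  p  l  m  f  b  p  b
''  0  1  2  3  4  5  6  7
 g  1  1  2  3  4  5  6  7
 i  2  2  2  3  4  5  6  7
 b  3  3  3  3  4  4  5  6
 m  4  4  4  3  4  5  5  6
 n  5  5  5  4  4  5  6  6
 h  6  6  6  5  5  5  6  7
 b  7  7  7  6  6  5  6  6
 o  8  8  8  7  7  6  6  7

7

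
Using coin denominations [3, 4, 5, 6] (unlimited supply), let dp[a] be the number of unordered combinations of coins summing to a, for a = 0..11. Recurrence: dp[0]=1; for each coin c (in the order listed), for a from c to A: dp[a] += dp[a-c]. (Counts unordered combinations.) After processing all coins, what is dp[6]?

after  coin     0     1     2     3     4     5     6     7     8     9    10    11
          3     1     0     0     1     0     0     1     0     0     1     0     0
          4     1     0     0     1     1     0     1     1     1     1     1     1
          5     1     0     0     1     1     1     1     1     2     2     2     2
          6     1     0     0     1     1     1     2     1     2     3     3     3

2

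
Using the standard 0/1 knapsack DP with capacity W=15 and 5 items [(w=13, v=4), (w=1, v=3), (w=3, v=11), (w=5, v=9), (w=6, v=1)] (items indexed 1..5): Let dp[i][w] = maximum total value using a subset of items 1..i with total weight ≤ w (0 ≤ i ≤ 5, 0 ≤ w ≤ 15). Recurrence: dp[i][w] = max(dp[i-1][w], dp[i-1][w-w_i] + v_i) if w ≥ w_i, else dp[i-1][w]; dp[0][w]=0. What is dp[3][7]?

i\w   0   1   2   3   4   5   6   7   8   9  10  11  12  13  14  15
  0   0   0   0   0   0   0   0   0   0   0   0   0   0   0   0   0
  1   0   0   0   0   0   0   0   0   0   0   0   0   0   4   4   4
  2   0   3   3   3   3   3   3   3   3   3   3   3   3   4   7   7
  3   0   3   3  11  14  14  14  14  14  14  14  14  14  14  14  14
  4   0   3   3  11  14  14  14  14  20  23  23  23  23  23  23  23
  5   0   3   3  11  14  14  14  14  20  23  23  23  23  23  23  24

14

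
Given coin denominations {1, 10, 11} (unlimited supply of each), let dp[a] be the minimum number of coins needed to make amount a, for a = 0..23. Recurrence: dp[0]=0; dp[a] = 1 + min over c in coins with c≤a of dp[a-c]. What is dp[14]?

 a  0  1  2  3  4  5  6  7  8  9 10 11 12 13 14 15 16 17 18 19 20 21 22 23
dp  0  1  2  3  4  5  6  7  8  9  1  1  2  3  4  5  6  7  8  9  2  2  2  3

4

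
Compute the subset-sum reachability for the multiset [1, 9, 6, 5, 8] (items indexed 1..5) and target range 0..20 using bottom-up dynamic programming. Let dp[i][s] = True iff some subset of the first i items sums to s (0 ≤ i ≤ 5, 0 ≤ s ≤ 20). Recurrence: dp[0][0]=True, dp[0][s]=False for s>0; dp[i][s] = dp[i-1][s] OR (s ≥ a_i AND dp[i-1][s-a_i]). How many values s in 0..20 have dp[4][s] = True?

13

i\s   0   1   2   3   4   5   6   7   8   9  10  11  12  13  14  15  16  17  18  19  20
  0   T   F   F   F   F   F   F   F   F   F   F   F   F   F   F   F   F   F   F   F   F
  1   T   T   F   F   F   F   F   F   F   F   F   F   F   F   F   F   F   F   F   F   F
  2   T   T   F   F   F   F   F   F   F   T   T   F   F   F   F   F   F   F   F   F   F
  3   T   T   F   F   F   F   T   T   F   T   T   F   F   F   F   T   T   F   F   F   F
  4   T   T   F   F   F   T   T   T   F   T   T   T   T   F   T   T   T   F   F   F   T
  5   T   T   F   F   F   T   T   T   T   T   T   T   T   T   T   T   T   T   T   T   T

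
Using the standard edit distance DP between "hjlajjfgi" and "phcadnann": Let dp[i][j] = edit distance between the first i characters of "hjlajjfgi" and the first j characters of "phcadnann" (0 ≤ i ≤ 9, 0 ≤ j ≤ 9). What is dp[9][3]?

9

   ''  p  h  c  a  d  n  a  n  n
''  0  1  2  3  4  5  6  7  8  9
 h  1  1  1  2  3  4  5  6  7  8
 j  2  2  2  2  3  4  5  6  7  8
 l  3  3  3  3  3  4  5  6  7  8
 a  4  4  4  4  3  4  5  5  6  7
 j  5  5  5  5  4  4  5  6  6  7
 j  6  6  6  6  5  5  5  6  7  7
 f  7  7  7  7  6  6  6  6  7  8
 g  8  8  8  8  7  7  7  7  7  8
 i  9  9  9  9  8  8  8  8  8  8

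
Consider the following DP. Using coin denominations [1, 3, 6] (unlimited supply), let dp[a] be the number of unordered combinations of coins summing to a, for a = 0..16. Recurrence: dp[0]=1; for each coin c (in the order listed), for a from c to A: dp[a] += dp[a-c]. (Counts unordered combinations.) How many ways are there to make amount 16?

after  coin     0     1     2     3     4     5     6     7     8     9    10    11    12    13    14    15    16
          1     1     1     1     1     1     1     1     1     1     1     1     1     1     1     1     1     1
          3     1     1     1     2     2     2     3     3     3     4     4     4     5     5     5     6     6
          6     1     1     1     2     2     2     4     4     4     6     6     6     9     9     9    12    12

12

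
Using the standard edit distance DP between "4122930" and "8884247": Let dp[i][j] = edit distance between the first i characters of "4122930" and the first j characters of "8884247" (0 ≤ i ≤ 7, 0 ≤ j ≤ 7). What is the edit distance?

7

   ''  8  8  8  4  2  4  7
''  0  1  2  3  4  5  6  7
 4  1  1  2  3  3  4  5  6
 1  2  2  2  3  4  4  5  6
 2  3  3  3  3  4  4  5  6
 2  4  4  4  4  4  4  5  6
 9  5  5  5  5  5  5  5  6
 3  6  6  6  6  6  6  6  6
 0  7  7  7  7  7  7  7  7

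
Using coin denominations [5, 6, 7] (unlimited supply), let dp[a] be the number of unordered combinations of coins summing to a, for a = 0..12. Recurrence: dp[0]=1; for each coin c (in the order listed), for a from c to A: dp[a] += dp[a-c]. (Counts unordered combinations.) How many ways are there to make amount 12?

2

after  coin     0     1     2     3     4     5     6     7     8     9    10    11    12
          5     1     0     0     0     0     1     0     0     0     0     1     0     0
          6     1     0     0     0     0     1     1     0     0     0     1     1     1
          7     1     0     0     0     0     1     1     1     0     0     1     1     2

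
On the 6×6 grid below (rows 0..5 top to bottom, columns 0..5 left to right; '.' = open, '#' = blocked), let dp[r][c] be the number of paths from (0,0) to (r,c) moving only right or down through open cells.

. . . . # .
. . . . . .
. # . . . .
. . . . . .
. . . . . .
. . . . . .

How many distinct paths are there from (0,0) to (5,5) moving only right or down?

r\c   0   1   2   3   4   5
  0   1   1   1   1   0   0
  1   1   2   3   4   4   4
  2   1   0   3   7  11  15
  3   1   1   4  11  22  37
  4   1   2   6  17  39  76
  5   1   3   9  26  65 141

141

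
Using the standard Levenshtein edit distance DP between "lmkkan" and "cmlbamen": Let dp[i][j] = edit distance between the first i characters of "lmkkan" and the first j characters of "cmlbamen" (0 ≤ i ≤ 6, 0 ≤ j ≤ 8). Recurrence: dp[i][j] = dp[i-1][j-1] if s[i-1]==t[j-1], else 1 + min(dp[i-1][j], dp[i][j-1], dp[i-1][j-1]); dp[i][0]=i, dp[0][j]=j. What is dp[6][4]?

5

   ''  c  m  l  b  a  m  e  n
''  0  1  2  3  4  5  6  7  8
 l  1  1  2  2  3  4  5  6  7
 m  2  2  1  2  3  4  4  5  6
 k  3  3  2  2  3  4  5  5  6
 k  4  4  3  3  3  4  5  6  6
 a  5  5  4  4  4  3  4  5  6
 n  6  6  5  5  5  4  4  5  5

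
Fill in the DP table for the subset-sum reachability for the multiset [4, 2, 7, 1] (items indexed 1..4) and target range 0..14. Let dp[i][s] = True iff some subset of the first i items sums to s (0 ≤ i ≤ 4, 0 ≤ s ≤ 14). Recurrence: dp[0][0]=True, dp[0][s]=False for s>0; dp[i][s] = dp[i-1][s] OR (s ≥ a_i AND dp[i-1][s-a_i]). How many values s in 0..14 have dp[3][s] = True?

i\s   0   1   2   3   4   5   6   7   8   9  10  11  12  13  14
  0   T   F   F   F   F   F   F   F   F   F   F   F   F   F   F
  1   T   F   F   F   T   F   F   F   F   F   F   F   F   F   F
  2   T   F   T   F   T   F   T   F   F   F   F   F   F   F   F
  3   T   F   T   F   T   F   T   T   F   T   F   T   F   T   F
  4   T   T   T   T   T   T   T   T   T   T   T   T   T   T   T

8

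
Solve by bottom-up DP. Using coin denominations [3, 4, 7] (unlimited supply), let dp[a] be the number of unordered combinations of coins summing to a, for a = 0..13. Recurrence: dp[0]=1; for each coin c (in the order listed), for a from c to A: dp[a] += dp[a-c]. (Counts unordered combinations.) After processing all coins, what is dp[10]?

2

after  coin     0     1     2     3     4     5     6     7     8     9    10    11    12    13
          3     1     0     0     1     0     0     1     0     0     1     0     0     1     0
          4     1     0     0     1     1     0     1     1     1     1     1     1     2     1
          7     1     0     0     1     1     0     1     2     1     1     2     2     2     2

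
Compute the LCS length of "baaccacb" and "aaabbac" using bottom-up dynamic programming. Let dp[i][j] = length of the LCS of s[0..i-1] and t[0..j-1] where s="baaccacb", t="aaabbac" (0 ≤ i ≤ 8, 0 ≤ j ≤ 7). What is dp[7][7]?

4

   ''  a  a  a  b  b  a  c
''  0  0  0  0  0  0  0  0
 b  0  0  0  0  1  1  1  1
 a  0  1  1  1  1  1  2  2
 a  0  1  2  2  2  2  2  2
 c  0  1  2  2  2  2  2  3
 c  0  1  2  2  2  2  2  3
 a  0  1  2  3  3  3  3  3
 c  0  1  2  3  3  3  3  4
 b  0  1  2  3  4  4  4  4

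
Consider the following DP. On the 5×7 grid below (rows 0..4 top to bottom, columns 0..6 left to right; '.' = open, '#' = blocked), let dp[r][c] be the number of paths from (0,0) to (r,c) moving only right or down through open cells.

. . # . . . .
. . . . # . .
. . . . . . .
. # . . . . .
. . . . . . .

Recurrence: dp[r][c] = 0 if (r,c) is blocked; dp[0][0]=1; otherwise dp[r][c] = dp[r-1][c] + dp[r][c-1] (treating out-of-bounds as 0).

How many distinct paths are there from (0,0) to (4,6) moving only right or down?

r\c   0   1   2   3   4   5   6
  0   1   1   0   0   0   0   0
  1   1   2   2   2   0   0   0
  2   1   3   5   7   7   7   7
  3   1   0   5  12  19  26  33
  4   1   1   6  18  37  63  96

96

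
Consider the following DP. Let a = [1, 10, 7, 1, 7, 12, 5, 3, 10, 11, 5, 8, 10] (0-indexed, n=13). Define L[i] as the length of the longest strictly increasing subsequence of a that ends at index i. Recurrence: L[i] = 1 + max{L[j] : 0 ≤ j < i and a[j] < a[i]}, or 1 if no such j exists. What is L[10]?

3

   i    0    1    2    3    4    5    6    7    8    9   10   11   12
a[i]    1   10    7    1    7   12    5    3   10   11    5    8   10
L[i]    1    2    2    1    2    3    2    2    3    4    3    4    5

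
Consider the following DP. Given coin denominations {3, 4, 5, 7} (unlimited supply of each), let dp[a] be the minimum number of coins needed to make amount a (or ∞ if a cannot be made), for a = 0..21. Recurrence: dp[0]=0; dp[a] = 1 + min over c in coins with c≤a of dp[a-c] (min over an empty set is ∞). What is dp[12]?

 a  0  1  2  3  4  5  6  7  8  9 10 11 12 13 14 15 16 17 18 19 20 21
dp  0  -  -  1  1  1  2  1  2  2  2  2  2  3  2  3  3  3  3  3  4  3
(- denotes ∞ / unreachable)

2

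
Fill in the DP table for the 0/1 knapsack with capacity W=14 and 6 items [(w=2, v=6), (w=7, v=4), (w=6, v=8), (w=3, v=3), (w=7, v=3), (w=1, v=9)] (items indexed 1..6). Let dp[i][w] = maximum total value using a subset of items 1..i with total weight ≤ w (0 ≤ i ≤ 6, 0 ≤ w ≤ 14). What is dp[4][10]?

14

i\w   0   1   2   3   4   5   6   7   8   9  10  11  12  13  14
  0   0   0   0   0   0   0   0   0   0   0   0   0   0   0   0
  1   0   0   6   6   6   6   6   6   6   6   6   6   6   6   6
  2   0   0   6   6   6   6   6   6   6  10  10  10  10  10  10
  3   0   0   6   6   6   6   8   8  14  14  14  14  14  14  14
  4   0   0   6   6   6   9   9   9  14  14  14  17  17  17  17
  5   0   0   6   6   6   9   9   9  14  14  14  17  17  17  17
  6   0   9   9  15  15  15  18  18  18  23  23  23  26  26  26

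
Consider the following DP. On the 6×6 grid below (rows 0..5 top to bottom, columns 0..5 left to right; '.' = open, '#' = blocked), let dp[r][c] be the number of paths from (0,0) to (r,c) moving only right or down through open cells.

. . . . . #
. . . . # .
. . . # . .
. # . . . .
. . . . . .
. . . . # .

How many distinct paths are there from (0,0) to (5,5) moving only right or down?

25

r\c   0   1   2   3   4   5
  0   1   1   1   1   1   0
  1   1   2   3   4   0   0
  2   1   3   6   0   0   0
  3   1   0   6   6   6   6
  4   1   1   7  13  19  25
  5   1   2   9  22   0  25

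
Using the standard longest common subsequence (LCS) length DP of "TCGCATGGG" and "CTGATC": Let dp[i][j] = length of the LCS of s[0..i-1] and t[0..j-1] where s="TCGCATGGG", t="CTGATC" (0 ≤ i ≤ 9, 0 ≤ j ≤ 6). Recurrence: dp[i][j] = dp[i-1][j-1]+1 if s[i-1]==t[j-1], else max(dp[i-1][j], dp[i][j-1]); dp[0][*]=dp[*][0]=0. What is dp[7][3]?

   ''  C  T  G  A  T  C
''  0  0  0  0  0  0  0
 T  0  0  1  1  1  1  1
 C  0  1  1  1  1  1  2
 G  0  1  1  2  2  2  2
 C  0  1  1  2  2  2  3
 A  0  1  1  2  3  3  3
 T  0  1  2  2  3  4  4
 G  0  1  2  3  3  4  4
 G  0  1  2  3  3  4  4
 G  0  1  2  3  3  4  4

3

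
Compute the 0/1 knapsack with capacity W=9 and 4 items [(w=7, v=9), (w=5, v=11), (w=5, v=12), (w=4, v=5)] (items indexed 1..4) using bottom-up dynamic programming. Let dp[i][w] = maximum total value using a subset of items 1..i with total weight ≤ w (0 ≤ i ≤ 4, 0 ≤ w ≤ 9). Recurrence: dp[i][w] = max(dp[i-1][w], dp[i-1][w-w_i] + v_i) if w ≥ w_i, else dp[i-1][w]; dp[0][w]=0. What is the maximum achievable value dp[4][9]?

17

i\w   0   1   2   3   4   5   6   7   8   9
  0   0   0   0   0   0   0   0   0   0   0
  1   0   0   0   0   0   0   0   9   9   9
  2   0   0   0   0   0  11  11  11  11  11
  3   0   0   0   0   0  12  12  12  12  12
  4   0   0   0   0   5  12  12  12  12  17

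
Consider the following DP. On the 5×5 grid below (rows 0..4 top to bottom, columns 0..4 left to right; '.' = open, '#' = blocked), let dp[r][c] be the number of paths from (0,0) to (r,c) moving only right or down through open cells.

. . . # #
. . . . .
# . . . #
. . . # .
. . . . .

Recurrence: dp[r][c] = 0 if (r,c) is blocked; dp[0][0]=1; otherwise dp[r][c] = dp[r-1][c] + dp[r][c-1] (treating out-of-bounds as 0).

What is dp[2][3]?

r\c   0   1   2   3   4
  0   1   1   1   0   0
  1   1   2   3   3   3
  2   0   2   5   8   0
  3   0   2   7   0   0
  4   0   2   9   9   9

8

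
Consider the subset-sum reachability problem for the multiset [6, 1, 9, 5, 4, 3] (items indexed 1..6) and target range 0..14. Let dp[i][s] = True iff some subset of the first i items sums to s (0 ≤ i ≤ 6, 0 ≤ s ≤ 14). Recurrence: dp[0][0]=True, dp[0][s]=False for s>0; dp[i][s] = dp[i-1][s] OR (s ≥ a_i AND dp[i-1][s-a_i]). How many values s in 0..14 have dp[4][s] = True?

10

i\s   0   1   2   3   4   5   6   7   8   9  10  11  12  13  14
  0   T   F   F   F   F   F   F   F   F   F   F   F   F   F   F
  1   T   F   F   F   F   F   T   F   F   F   F   F   F   F   F
  2   T   T   F   F   F   F   T   T   F   F   F   F   F   F   F
  3   T   T   F   F   F   F   T   T   F   T   T   F   F   F   F
  4   T   T   F   F   F   T   T   T   F   T   T   T   T   F   T
  5   T   T   F   F   T   T   T   T   F   T   T   T   T   T   T
  6   T   T   F   T   T   T   T   T   T   T   T   T   T   T   T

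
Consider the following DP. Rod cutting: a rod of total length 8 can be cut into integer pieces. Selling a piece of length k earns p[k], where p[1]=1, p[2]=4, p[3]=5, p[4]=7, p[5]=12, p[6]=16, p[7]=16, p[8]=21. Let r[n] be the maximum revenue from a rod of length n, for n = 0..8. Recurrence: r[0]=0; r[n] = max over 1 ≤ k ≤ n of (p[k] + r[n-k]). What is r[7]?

17

   n    0    1    2    3    4    5    6    7    8
r[n]    0    1    4    5    8   12   16   17   21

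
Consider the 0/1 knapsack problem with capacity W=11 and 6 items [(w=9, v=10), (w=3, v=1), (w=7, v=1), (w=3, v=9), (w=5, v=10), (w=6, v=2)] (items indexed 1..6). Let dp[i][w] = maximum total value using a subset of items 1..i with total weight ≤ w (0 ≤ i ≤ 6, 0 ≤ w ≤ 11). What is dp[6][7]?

i\w   0   1   2   3   4   5   6   7   8   9  10  11
  0   0   0   0   0   0   0   0   0   0   0   0   0
  1   0   0   0   0   0   0   0   0   0  10  10  10
  2   0   0   0   1   1   1   1   1   1  10  10  10
  3   0   0   0   1   1   1   1   1   1  10  10  10
  4   0   0   0   9   9   9  10  10  10  10  10  10
  5   0   0   0   9   9  10  10  10  19  19  19  20
  6   0   0   0   9   9  10  10  10  19  19  19  20

10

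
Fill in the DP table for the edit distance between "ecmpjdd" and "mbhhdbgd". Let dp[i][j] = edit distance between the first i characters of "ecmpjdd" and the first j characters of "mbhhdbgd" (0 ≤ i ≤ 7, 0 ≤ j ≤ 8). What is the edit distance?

7

   ''  m  b  h  h  d  b  g  d
''  0  1  2  3  4  5  6  7  8
 e  1  1  2  3  4  5  6  7  8
 c  2  2  2  3  4  5  6  7  8
 m  3  2  3  3  4  5  6  7  8
 p  4  3  3  4  4  5  6  7  8
 j  5  4  4  4  5  5  6  7  8
 d  6  5  5  5  5  5  6  7  7
 d  7  6  6  6  6  5  6  7  7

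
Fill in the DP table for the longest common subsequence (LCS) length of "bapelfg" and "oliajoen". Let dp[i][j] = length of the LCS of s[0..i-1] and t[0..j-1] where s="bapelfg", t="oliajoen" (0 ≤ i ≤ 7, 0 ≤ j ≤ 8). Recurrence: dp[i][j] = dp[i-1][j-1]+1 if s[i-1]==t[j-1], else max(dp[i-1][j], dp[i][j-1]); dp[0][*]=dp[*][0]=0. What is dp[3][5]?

1

   ''  o  l  i  a  j  o  e  n
''  0  0  0  0  0  0  0  0  0
 b  0  0  0  0  0  0  0  0  0
 a  0  0  0  0  1  1  1  1  1
 p  0  0  0  0  1  1  1  1  1
 e  0  0  0  0  1  1  1  2  2
 l  0  0  1  1  1  1  1  2  2
 f  0  0  1  1  1  1  1  2  2
 g  0  0  1  1  1  1  1  2  2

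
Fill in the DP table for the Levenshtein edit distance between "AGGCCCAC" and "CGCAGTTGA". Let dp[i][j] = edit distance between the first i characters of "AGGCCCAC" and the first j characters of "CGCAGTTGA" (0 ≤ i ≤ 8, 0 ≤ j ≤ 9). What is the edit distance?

7

   ''  C  G  C  A  G  T  T  G  A
''  0  1  2  3  4  5  6  7  8  9
 A  1  1  2  3  3  4  5  6  7  8
 G  2  2  1  2  3  3  4  5  6  7
 G  3  3  2  2  3  3  4  5  5  6
 C  4  3  3  2  3  4  4  5  6  6
 C  5  4  4  3  3  4  5  5  6  7
 C  6  5  5  4  4  4  5  6  6  7
 A  7  6  6  5  4  5  5  6  7  6
 C  8  7  7  6  5  5  6  6  7  7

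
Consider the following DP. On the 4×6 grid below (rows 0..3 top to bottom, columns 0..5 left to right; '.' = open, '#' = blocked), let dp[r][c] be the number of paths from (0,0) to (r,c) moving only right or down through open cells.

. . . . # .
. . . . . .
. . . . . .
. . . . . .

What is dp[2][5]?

18

r\c   0   1   2   3   4   5
  0   1   1   1   1   0   0
  1   1   2   3   4   4   4
  2   1   3   6  10  14  18
  3   1   4  10  20  34  52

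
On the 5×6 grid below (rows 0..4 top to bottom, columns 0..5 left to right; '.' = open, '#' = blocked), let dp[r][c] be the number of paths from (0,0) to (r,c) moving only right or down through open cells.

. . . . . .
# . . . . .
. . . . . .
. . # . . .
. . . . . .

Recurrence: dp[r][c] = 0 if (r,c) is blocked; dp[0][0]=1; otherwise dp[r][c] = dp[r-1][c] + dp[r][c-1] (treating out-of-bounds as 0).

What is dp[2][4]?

10

r\c   0   1   2   3   4   5
  0   1   1   1   1   1   1
  1   0   1   2   3   4   5
  2   0   1   3   6  10  15
  3   0   1   0   6  16  31
  4   0   1   1   7  23  54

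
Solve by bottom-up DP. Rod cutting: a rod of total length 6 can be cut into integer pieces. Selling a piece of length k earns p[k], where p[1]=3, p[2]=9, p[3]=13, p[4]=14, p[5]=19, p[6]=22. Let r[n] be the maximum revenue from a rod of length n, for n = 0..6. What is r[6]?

   n    0    1    2    3    4    5    6
r[n]    0    3    9   13   18   22   27

27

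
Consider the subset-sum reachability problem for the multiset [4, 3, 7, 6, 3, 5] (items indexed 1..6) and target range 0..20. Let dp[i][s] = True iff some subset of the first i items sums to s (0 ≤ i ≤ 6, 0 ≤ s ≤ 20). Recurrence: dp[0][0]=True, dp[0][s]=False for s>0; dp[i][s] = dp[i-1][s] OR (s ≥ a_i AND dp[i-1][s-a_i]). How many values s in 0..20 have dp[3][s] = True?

i\s   0   1   2   3   4   5   6   7   8   9  10  11  12  13  14  15  16  17  18  19  20
  0   T   F   F   F   F   F   F   F   F   F   F   F   F   F   F   F   F   F   F   F   F
  1   T   F   F   F   T   F   F   F   F   F   F   F   F   F   F   F   F   F   F   F   F
  2   T   F   F   T   T   F   F   T   F   F   F   F   F   F   F   F   F   F   F   F   F
  3   T   F   F   T   T   F   F   T   F   F   T   T   F   F   T   F   F   F   F   F   F
  4   T   F   F   T   T   F   T   T   F   T   T   T   F   T   T   F   T   T   F   F   T
  5   T   F   F   T   T   F   T   T   F   T   T   T   T   T   T   F   T   T   F   T   T
  6   T   F   F   T   T   T   T   T   T   T   T   T   T   T   T   T   T   T   T   T   T

7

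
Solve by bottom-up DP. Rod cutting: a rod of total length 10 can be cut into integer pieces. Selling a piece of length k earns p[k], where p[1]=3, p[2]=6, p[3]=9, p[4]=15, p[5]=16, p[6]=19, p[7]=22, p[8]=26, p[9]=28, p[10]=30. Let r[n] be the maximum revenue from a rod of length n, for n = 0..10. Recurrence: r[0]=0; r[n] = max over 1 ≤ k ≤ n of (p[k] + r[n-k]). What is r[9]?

   n    0    1    2    3    4    5    6    7    8    9   10
r[n]    0    3    6    9   15   18   21   24   30   33   36

33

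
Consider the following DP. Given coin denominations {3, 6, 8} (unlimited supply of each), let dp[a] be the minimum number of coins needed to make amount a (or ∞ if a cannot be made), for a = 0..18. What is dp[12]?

2

 a  0  1  2  3  4  5  6  7  8  9 10 11 12 13 14 15 16 17 18
dp  0  -  -  1  -  -  1  -  1  2  -  2  2  -  2  3  2  3  3
(- denotes ∞ / unreachable)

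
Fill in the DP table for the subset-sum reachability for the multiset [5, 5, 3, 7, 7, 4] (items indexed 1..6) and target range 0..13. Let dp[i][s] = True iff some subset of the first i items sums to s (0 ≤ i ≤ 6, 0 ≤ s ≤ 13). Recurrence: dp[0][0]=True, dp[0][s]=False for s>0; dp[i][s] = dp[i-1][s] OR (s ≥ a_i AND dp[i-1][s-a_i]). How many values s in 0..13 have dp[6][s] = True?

11

i\s   0   1   2   3   4   5   6   7   8   9  10  11  12  13
  0   T   F   F   F   F   F   F   F   F   F   F   F   F   F
  1   T   F   F   F   F   T   F   F   F   F   F   F   F   F
  2   T   F   F   F   F   T   F   F   F   F   T   F   F   F
  3   T   F   F   T   F   T   F   F   T   F   T   F   F   T
  4   T   F   F   T   F   T   F   T   T   F   T   F   T   T
  5   T   F   F   T   F   T   F   T   T   F   T   F   T   T
  6   T   F   F   T   T   T   F   T   T   T   T   T   T   T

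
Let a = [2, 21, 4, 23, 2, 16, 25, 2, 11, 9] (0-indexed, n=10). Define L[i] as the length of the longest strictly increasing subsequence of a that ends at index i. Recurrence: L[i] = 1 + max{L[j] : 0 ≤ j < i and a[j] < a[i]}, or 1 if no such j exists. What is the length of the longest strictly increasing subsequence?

4

   i    0    1    2    3    4    5    6    7    8    9
a[i]    2   21    4   23    2   16   25    2   11    9
L[i]    1    2    2    3    1    3    4    1    3    3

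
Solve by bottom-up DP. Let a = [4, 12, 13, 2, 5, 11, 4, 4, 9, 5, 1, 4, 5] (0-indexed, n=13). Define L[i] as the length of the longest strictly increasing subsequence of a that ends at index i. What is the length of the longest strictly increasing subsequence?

3

   i    0    1    2    3    4    5    6    7    8    9   10   11   12
a[i]    4   12   13    2    5   11    4    4    9    5    1    4    5
L[i]    1    2    3    1    2    3    2    2    3    3    1    2    3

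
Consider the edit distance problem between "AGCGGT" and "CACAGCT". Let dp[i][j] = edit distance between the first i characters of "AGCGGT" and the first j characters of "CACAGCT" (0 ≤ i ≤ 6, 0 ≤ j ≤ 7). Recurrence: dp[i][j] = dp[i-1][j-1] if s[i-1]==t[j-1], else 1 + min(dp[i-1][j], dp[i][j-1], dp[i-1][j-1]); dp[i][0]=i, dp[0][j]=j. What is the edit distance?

4

   ''  C  A  C  A  G  C  T
''  0  1  2  3  4  5  6  7
 A  1  1  1  2  3  4  5  6
 G  2  2  2  2  3  3  4  5
 C  3  2  3  2  3  4  3  4
 G  4  3  3  3  3  3  4  4
 G  5  4  4  4  4  3  4  5
 T  6  5  5  5  5  4  4  4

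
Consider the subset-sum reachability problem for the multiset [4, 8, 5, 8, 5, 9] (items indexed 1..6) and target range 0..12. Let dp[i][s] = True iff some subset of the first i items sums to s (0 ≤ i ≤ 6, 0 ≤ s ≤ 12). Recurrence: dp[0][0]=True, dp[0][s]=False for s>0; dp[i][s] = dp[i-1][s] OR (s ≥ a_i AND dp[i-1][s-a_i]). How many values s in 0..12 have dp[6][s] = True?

i\s   0   1   2   3   4   5   6   7   8   9  10  11  12
  0   T   F   F   F   F   F   F   F   F   F   F   F   F
  1   T   F   F   F   T   F   F   F   F   F   F   F   F
  2   T   F   F   F   T   F   F   F   T   F   F   F   T
  3   T   F   F   F   T   T   F   F   T   T   F   F   T
  4   T   F   F   F   T   T   F   F   T   T   F   F   T
  5   T   F   F   F   T   T   F   F   T   T   T   F   T
  6   T   F   F   F   T   T   F   F   T   T   T   F   T

7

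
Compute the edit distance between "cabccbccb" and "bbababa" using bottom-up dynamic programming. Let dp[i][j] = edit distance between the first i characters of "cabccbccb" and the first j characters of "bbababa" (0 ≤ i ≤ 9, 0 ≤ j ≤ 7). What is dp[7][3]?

   ''  b  b  a  b  a  b  a
''  0  1  2  3  4  5  6  7
 c  1  1  2  3  4  5  6  7
 a  2  2  2  2  3  4  5  6
 b  3  2  2  3  2  3  4  5
 c  4  3  3  3  3  3  4  5
 c  5  4  4  4  4  4  4  5
 b  6  5  4  5  4  5  4  5
 c  7  6  5  5  5  5  5  5
 c  8  7  6  6  6  6  6  6
 b  9  8  7  7  6  7  6  7

5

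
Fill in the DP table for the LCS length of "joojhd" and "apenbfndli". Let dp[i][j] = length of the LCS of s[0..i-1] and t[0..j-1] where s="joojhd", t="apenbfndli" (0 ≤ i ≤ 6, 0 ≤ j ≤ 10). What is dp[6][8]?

   ''  a  p  e  n  b  f  n  d  l  i
''  0  0  0  0  0  0  0  0  0  0  0
 j  0  0  0  0  0  0  0  0  0  0  0
 o  0  0  0  0  0  0  0  0  0  0  0
 o  0  0  0  0  0  0  0  0  0  0  0
 j  0  0  0  0  0  0  0  0  0  0  0
 h  0  0  0  0  0  0  0  0  0  0  0
 d  0  0  0  0  0  0  0  0  1  1  1

1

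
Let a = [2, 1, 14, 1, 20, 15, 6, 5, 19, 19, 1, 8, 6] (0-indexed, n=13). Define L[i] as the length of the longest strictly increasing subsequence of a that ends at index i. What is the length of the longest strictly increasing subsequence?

   i    0    1    2    3    4    5    6    7    8    9   10   11   12
a[i]    2    1   14    1   20   15    6    5   19   19    1    8    6
L[i]    1    1    2    1    3    3    2    2    4    4    1    3    3

4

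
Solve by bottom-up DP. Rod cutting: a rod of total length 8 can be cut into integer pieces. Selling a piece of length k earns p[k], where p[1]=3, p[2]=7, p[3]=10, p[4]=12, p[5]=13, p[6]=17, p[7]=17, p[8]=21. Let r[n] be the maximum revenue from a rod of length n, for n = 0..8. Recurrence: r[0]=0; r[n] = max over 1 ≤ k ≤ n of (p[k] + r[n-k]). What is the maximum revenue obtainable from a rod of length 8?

28

   n    0    1    2    3    4    5    6    7    8
r[n]    0    3    7   10   14   17   21   24   28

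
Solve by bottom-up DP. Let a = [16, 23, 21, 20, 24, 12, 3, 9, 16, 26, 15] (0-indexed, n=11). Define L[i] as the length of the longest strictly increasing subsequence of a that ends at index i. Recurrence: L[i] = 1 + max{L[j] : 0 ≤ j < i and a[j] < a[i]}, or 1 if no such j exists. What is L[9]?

   i    0    1    2    3    4    5    6    7    8    9   10
a[i]   16   23   21   20   24   12    3    9   16   26   15
L[i]    1    2    2    2    3    1    1    2    3    4    3

4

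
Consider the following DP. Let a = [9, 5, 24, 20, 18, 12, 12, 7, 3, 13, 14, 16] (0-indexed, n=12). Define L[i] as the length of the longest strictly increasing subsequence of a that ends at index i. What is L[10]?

   i    0    1    2    3    4    5    6    7    8    9   10   11
a[i]    9    5   24   20   18   12   12    7    3   13   14   16
L[i]    1    1    2    2    2    2    2    2    1    3    4    5

4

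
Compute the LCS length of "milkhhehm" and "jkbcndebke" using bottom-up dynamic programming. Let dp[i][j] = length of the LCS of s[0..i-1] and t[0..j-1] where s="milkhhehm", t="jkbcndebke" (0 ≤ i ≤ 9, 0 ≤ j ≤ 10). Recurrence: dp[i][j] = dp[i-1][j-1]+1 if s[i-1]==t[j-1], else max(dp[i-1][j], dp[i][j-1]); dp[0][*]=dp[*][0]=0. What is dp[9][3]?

1

   ''  j  k  b  c  n  d  e  b  k  e
''  0  0  0  0  0  0  0  0  0  0  0
 m  0  0  0  0  0  0  0  0  0  0  0
 i  0  0  0  0  0  0  0  0  0  0  0
 l  0  0  0  0  0  0  0  0  0  0  0
 k  0  0  1  1  1  1  1  1  1  1  1
 h  0  0  1  1  1  1  1  1  1  1  1
 h  0  0  1  1  1  1  1  1  1  1  1
 e  0  0  1  1  1  1  1  2  2  2  2
 h  0  0  1  1  1  1  1  2  2  2  2
 m  0  0  1  1  1  1  1  2  2  2  2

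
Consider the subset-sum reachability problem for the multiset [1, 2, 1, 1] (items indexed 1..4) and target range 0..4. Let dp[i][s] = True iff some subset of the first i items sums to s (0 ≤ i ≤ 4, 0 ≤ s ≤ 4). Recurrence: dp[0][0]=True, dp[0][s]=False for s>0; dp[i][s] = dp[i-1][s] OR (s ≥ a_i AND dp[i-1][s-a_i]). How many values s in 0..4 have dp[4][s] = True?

5

i\s   0   1   2   3   4
  0   T   F   F   F   F
  1   T   T   F   F   F
  2   T   T   T   T   F
  3   T   T   T   T   T
  4   T   T   T   T   T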